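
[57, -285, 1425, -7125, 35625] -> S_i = 57*-5^i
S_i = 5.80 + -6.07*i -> [5.8, -0.27, -6.34, -12.41, -18.48]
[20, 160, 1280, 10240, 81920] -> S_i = 20*8^i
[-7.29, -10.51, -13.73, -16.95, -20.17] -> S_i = -7.29 + -3.22*i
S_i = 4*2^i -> [4, 8, 16, 32, 64]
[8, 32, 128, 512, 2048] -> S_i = 8*4^i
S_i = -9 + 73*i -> [-9, 64, 137, 210, 283]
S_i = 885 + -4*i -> [885, 881, 877, 873, 869]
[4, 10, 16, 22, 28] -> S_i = 4 + 6*i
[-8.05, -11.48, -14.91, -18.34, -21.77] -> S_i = -8.05 + -3.43*i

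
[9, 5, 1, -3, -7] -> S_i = 9 + -4*i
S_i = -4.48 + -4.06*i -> [-4.48, -8.54, -12.6, -16.66, -20.72]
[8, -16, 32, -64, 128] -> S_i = 8*-2^i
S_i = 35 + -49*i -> [35, -14, -63, -112, -161]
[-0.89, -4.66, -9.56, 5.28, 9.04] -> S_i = Random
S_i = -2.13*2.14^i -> [-2.13, -4.56, -9.75, -20.87, -44.67]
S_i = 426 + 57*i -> [426, 483, 540, 597, 654]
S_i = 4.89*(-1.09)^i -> [4.89, -5.33, 5.81, -6.33, 6.9]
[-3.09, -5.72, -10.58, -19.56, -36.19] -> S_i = -3.09*1.85^i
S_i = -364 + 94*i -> [-364, -270, -176, -82, 12]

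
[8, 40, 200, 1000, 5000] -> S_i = 8*5^i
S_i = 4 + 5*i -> [4, 9, 14, 19, 24]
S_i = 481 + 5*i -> [481, 486, 491, 496, 501]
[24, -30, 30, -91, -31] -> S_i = Random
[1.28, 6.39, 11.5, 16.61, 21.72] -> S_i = 1.28 + 5.11*i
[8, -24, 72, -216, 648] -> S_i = 8*-3^i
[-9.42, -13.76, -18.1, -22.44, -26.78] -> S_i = -9.42 + -4.34*i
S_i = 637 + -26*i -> [637, 611, 585, 559, 533]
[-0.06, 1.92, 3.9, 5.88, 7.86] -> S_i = -0.06 + 1.98*i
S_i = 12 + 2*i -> [12, 14, 16, 18, 20]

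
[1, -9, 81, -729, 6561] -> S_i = 1*-9^i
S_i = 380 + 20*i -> [380, 400, 420, 440, 460]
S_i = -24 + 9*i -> [-24, -15, -6, 3, 12]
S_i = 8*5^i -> [8, 40, 200, 1000, 5000]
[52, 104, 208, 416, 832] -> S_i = 52*2^i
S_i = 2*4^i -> [2, 8, 32, 128, 512]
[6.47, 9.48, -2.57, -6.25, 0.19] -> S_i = Random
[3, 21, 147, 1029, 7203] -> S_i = 3*7^i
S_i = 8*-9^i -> [8, -72, 648, -5832, 52488]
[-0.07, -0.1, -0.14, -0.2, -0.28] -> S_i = -0.07*1.41^i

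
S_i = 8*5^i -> [8, 40, 200, 1000, 5000]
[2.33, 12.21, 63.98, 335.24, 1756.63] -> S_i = 2.33*5.24^i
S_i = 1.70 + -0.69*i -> [1.7, 1.01, 0.32, -0.37, -1.06]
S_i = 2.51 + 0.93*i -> [2.51, 3.44, 4.37, 5.3, 6.23]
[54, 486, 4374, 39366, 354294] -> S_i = 54*9^i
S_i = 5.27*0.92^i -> [5.27, 4.85, 4.46, 4.1, 3.78]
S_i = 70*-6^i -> [70, -420, 2520, -15120, 90720]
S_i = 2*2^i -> [2, 4, 8, 16, 32]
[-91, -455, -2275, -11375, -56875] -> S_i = -91*5^i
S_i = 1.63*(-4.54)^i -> [1.63, -7.4, 33.6, -152.53, 692.49]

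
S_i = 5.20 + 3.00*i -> [5.2, 8.2, 11.2, 14.2, 17.2]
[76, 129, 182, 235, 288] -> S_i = 76 + 53*i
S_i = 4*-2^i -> [4, -8, 16, -32, 64]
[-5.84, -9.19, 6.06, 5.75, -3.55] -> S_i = Random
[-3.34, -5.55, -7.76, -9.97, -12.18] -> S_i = -3.34 + -2.21*i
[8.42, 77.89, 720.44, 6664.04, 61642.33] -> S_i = 8.42*9.25^i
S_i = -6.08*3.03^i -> [-6.08, -18.42, -55.82, -169.13, -512.48]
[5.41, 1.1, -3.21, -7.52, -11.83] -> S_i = 5.41 + -4.31*i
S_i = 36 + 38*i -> [36, 74, 112, 150, 188]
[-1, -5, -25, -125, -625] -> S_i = -1*5^i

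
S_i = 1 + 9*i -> [1, 10, 19, 28, 37]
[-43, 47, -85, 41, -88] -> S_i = Random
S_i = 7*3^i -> [7, 21, 63, 189, 567]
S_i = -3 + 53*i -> [-3, 50, 103, 156, 209]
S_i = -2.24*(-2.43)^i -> [-2.24, 5.44, -13.23, 32.14, -78.1]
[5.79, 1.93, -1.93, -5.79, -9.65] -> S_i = 5.79 + -3.86*i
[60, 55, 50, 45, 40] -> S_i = 60 + -5*i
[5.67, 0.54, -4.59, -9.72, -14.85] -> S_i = 5.67 + -5.13*i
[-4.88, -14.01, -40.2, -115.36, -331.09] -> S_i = -4.88*2.87^i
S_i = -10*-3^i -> [-10, 30, -90, 270, -810]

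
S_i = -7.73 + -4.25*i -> [-7.73, -11.98, -16.23, -20.48, -24.73]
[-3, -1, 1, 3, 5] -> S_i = -3 + 2*i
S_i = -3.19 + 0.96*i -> [-3.19, -2.23, -1.27, -0.31, 0.65]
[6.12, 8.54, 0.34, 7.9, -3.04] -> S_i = Random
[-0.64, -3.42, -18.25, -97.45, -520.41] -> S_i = -0.64*5.34^i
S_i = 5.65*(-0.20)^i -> [5.65, -1.13, 0.23, -0.05, 0.01]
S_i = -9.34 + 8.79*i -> [-9.34, -0.55, 8.24, 17.03, 25.82]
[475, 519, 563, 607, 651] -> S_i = 475 + 44*i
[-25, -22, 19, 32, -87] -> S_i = Random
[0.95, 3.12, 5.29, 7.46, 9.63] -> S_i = 0.95 + 2.17*i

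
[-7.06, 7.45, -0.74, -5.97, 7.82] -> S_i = Random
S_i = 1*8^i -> [1, 8, 64, 512, 4096]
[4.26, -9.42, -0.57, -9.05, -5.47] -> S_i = Random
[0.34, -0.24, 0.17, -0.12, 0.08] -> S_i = 0.34*(-0.70)^i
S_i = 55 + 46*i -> [55, 101, 147, 193, 239]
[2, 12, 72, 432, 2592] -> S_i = 2*6^i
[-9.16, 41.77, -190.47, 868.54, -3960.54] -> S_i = -9.16*(-4.56)^i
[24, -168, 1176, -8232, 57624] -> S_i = 24*-7^i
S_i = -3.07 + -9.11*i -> [-3.07, -12.18, -21.29, -30.4, -39.51]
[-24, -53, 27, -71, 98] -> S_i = Random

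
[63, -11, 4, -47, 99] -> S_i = Random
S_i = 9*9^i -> [9, 81, 729, 6561, 59049]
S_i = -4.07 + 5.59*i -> [-4.07, 1.52, 7.11, 12.7, 18.29]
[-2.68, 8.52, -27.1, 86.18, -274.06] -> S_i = -2.68*(-3.18)^i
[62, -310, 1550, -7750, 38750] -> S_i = 62*-5^i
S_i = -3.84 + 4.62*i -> [-3.84, 0.78, 5.4, 10.02, 14.64]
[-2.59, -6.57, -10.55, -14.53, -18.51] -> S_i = -2.59 + -3.98*i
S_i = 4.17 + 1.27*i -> [4.17, 5.44, 6.71, 7.98, 9.25]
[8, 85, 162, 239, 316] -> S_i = 8 + 77*i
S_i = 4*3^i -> [4, 12, 36, 108, 324]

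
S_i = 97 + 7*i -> [97, 104, 111, 118, 125]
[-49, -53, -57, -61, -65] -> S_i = -49 + -4*i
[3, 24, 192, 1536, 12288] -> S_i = 3*8^i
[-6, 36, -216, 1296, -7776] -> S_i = -6*-6^i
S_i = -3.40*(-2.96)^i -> [-3.4, 10.06, -29.79, 88.18, -261.0]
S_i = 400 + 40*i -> [400, 440, 480, 520, 560]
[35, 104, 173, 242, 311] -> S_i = 35 + 69*i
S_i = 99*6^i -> [99, 594, 3564, 21384, 128304]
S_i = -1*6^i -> [-1, -6, -36, -216, -1296]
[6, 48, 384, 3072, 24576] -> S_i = 6*8^i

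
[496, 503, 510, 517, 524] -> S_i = 496 + 7*i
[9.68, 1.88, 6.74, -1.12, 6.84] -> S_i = Random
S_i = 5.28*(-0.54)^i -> [5.28, -2.85, 1.54, -0.83, 0.45]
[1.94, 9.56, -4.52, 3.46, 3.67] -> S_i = Random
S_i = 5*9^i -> [5, 45, 405, 3645, 32805]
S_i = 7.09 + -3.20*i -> [7.09, 3.89, 0.69, -2.51, -5.71]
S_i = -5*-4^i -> [-5, 20, -80, 320, -1280]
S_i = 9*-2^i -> [9, -18, 36, -72, 144]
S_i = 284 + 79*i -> [284, 363, 442, 521, 600]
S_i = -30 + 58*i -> [-30, 28, 86, 144, 202]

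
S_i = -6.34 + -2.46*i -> [-6.34, -8.8, -11.26, -13.72, -16.18]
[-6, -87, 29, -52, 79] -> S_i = Random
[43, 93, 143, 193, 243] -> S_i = 43 + 50*i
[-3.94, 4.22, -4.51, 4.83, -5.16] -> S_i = -3.94*(-1.07)^i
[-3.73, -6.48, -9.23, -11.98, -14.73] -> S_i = -3.73 + -2.75*i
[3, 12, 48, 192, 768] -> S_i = 3*4^i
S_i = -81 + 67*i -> [-81, -14, 53, 120, 187]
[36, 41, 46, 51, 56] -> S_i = 36 + 5*i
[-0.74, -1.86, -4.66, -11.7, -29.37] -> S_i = -0.74*2.51^i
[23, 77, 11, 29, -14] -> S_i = Random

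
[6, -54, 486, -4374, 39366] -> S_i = 6*-9^i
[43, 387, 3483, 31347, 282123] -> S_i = 43*9^i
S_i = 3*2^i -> [3, 6, 12, 24, 48]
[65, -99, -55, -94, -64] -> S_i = Random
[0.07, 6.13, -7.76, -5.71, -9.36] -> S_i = Random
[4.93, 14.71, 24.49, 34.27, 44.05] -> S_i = 4.93 + 9.78*i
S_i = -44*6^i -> [-44, -264, -1584, -9504, -57024]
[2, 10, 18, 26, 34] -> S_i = 2 + 8*i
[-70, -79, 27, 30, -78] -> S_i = Random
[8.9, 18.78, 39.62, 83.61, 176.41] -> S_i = 8.90*2.11^i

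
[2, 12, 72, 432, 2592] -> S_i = 2*6^i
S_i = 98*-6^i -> [98, -588, 3528, -21168, 127008]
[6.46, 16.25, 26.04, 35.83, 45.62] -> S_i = 6.46 + 9.79*i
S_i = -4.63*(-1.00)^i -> [-4.63, 4.63, -4.63, 4.63, -4.63]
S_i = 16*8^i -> [16, 128, 1024, 8192, 65536]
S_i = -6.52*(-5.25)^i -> [-6.52, 34.23, -179.71, 943.46, -4953.19]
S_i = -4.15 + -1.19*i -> [-4.15, -5.34, -6.53, -7.72, -8.91]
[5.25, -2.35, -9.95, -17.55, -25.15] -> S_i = 5.25 + -7.60*i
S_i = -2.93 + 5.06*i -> [-2.93, 2.13, 7.19, 12.25, 17.31]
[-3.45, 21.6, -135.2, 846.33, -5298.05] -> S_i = -3.45*(-6.26)^i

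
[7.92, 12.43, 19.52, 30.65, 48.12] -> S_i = 7.92*1.57^i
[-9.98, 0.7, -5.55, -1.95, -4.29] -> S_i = Random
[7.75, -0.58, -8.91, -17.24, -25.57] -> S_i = 7.75 + -8.33*i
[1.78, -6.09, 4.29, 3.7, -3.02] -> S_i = Random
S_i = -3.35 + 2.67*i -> [-3.35, -0.68, 1.99, 4.66, 7.33]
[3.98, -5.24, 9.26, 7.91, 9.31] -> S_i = Random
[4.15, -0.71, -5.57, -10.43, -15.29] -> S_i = 4.15 + -4.86*i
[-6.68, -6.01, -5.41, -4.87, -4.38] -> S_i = -6.68*0.90^i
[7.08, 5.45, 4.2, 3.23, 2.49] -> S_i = 7.08*0.77^i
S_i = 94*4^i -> [94, 376, 1504, 6016, 24064]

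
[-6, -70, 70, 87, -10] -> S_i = Random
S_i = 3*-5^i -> [3, -15, 75, -375, 1875]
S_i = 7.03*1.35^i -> [7.03, 9.49, 12.81, 17.3, 23.35]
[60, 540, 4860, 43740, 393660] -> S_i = 60*9^i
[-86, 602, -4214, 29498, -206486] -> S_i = -86*-7^i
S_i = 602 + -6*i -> [602, 596, 590, 584, 578]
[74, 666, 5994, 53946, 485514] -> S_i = 74*9^i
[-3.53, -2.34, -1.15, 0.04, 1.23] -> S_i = -3.53 + 1.19*i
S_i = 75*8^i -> [75, 600, 4800, 38400, 307200]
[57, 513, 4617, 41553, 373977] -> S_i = 57*9^i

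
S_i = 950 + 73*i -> [950, 1023, 1096, 1169, 1242]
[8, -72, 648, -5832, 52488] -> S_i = 8*-9^i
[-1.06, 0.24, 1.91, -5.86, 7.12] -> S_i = Random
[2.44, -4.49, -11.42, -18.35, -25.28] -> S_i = 2.44 + -6.93*i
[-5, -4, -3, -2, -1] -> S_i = -5 + 1*i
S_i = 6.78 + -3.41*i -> [6.78, 3.37, -0.04, -3.45, -6.86]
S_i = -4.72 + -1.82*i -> [-4.72, -6.54, -8.36, -10.18, -12.0]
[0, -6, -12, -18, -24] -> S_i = 0 + -6*i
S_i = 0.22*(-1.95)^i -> [0.22, -0.43, 0.84, -1.63, 3.18]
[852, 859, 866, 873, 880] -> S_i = 852 + 7*i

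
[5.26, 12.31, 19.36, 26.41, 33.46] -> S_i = 5.26 + 7.05*i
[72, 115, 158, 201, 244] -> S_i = 72 + 43*i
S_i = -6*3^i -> [-6, -18, -54, -162, -486]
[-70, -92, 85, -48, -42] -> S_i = Random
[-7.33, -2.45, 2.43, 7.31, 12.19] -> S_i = -7.33 + 4.88*i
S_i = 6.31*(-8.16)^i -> [6.31, -51.49, 420.16, -3428.47, 27976.28]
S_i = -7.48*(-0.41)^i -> [-7.48, 3.07, -1.26, 0.52, -0.21]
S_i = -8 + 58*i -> [-8, 50, 108, 166, 224]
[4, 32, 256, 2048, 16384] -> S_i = 4*8^i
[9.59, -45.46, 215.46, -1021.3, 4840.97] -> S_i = 9.59*(-4.74)^i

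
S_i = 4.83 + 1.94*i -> [4.83, 6.77, 8.71, 10.65, 12.59]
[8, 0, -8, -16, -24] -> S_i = 8 + -8*i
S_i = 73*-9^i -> [73, -657, 5913, -53217, 478953]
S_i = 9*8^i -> [9, 72, 576, 4608, 36864]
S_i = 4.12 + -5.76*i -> [4.12, -1.64, -7.4, -13.16, -18.92]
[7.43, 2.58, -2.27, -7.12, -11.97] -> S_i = 7.43 + -4.85*i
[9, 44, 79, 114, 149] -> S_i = 9 + 35*i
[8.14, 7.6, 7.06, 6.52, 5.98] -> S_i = 8.14 + -0.54*i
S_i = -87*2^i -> [-87, -174, -348, -696, -1392]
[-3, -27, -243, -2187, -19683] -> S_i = -3*9^i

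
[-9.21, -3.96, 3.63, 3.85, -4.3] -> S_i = Random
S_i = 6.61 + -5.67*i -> [6.61, 0.94, -4.73, -10.4, -16.07]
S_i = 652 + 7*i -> [652, 659, 666, 673, 680]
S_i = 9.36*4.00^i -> [9.36, 37.44, 149.76, 599.04, 2396.16]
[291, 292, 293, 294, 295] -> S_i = 291 + 1*i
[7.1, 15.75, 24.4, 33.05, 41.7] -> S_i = 7.10 + 8.65*i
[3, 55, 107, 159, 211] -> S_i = 3 + 52*i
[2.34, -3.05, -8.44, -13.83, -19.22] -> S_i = 2.34 + -5.39*i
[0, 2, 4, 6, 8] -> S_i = 0 + 2*i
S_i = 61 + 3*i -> [61, 64, 67, 70, 73]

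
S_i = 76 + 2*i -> [76, 78, 80, 82, 84]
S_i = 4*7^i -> [4, 28, 196, 1372, 9604]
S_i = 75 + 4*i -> [75, 79, 83, 87, 91]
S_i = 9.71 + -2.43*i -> [9.71, 7.28, 4.85, 2.42, -0.01]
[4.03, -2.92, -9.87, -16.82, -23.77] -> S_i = 4.03 + -6.95*i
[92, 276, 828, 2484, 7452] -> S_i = 92*3^i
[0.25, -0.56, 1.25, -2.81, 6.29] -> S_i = 0.25*(-2.24)^i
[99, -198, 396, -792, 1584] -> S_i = 99*-2^i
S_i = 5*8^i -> [5, 40, 320, 2560, 20480]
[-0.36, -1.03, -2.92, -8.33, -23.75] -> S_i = -0.36*2.85^i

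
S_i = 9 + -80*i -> [9, -71, -151, -231, -311]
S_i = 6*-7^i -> [6, -42, 294, -2058, 14406]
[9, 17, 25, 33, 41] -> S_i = 9 + 8*i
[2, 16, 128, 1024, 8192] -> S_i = 2*8^i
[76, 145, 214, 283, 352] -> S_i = 76 + 69*i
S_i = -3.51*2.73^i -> [-3.51, -9.58, -26.16, -71.42, -194.97]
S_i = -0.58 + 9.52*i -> [-0.58, 8.94, 18.46, 27.98, 37.5]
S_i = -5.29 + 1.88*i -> [-5.29, -3.41, -1.53, 0.35, 2.23]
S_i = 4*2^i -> [4, 8, 16, 32, 64]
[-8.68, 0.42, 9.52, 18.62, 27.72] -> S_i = -8.68 + 9.10*i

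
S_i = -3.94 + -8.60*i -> [-3.94, -12.54, -21.14, -29.74, -38.34]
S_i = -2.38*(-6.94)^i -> [-2.38, 16.52, -114.63, 795.53, -5520.96]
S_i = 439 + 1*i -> [439, 440, 441, 442, 443]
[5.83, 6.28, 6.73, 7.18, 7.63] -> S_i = 5.83 + 0.45*i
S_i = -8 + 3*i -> [-8, -5, -2, 1, 4]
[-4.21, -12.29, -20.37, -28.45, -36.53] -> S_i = -4.21 + -8.08*i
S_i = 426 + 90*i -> [426, 516, 606, 696, 786]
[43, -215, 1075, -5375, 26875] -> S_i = 43*-5^i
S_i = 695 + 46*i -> [695, 741, 787, 833, 879]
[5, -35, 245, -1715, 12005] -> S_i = 5*-7^i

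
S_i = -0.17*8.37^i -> [-0.17, -1.42, -11.91, -99.68, -834.35]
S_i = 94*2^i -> [94, 188, 376, 752, 1504]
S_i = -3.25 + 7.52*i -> [-3.25, 4.27, 11.79, 19.31, 26.83]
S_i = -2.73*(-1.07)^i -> [-2.73, 2.92, -3.13, 3.34, -3.58]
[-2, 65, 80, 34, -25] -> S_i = Random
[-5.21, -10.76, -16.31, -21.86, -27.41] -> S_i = -5.21 + -5.55*i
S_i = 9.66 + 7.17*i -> [9.66, 16.83, 24.0, 31.17, 38.34]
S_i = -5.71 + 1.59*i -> [-5.71, -4.12, -2.53, -0.94, 0.65]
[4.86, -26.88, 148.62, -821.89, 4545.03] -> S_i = 4.86*(-5.53)^i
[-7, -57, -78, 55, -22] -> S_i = Random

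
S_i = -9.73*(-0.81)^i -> [-9.73, 7.88, -6.38, 5.17, -4.19]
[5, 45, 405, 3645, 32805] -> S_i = 5*9^i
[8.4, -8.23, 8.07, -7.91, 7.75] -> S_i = 8.40*(-0.98)^i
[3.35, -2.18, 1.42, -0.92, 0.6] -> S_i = 3.35*(-0.65)^i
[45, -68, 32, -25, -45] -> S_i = Random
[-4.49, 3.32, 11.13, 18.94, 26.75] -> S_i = -4.49 + 7.81*i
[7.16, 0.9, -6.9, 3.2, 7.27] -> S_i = Random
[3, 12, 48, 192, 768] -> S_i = 3*4^i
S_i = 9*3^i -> [9, 27, 81, 243, 729]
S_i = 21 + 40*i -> [21, 61, 101, 141, 181]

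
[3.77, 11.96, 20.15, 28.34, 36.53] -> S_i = 3.77 + 8.19*i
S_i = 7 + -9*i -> [7, -2, -11, -20, -29]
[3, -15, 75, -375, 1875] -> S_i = 3*-5^i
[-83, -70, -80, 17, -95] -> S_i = Random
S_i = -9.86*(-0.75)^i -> [-9.86, 7.4, -5.55, 4.16, -3.12]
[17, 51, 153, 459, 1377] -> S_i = 17*3^i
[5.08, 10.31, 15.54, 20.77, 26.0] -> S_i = 5.08 + 5.23*i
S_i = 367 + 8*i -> [367, 375, 383, 391, 399]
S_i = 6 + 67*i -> [6, 73, 140, 207, 274]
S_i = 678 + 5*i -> [678, 683, 688, 693, 698]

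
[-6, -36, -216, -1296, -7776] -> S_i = -6*6^i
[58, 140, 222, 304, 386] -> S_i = 58 + 82*i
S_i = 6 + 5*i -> [6, 11, 16, 21, 26]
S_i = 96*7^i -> [96, 672, 4704, 32928, 230496]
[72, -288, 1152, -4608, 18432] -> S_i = 72*-4^i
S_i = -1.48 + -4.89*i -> [-1.48, -6.37, -11.26, -16.15, -21.04]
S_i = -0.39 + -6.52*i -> [-0.39, -6.91, -13.43, -19.95, -26.47]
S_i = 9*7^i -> [9, 63, 441, 3087, 21609]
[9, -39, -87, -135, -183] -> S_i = 9 + -48*i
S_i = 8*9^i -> [8, 72, 648, 5832, 52488]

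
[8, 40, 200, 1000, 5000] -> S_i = 8*5^i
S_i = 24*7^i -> [24, 168, 1176, 8232, 57624]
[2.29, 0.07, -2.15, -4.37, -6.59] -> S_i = 2.29 + -2.22*i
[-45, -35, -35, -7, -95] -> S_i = Random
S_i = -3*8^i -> [-3, -24, -192, -1536, -12288]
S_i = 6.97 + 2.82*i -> [6.97, 9.79, 12.61, 15.43, 18.25]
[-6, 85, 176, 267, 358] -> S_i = -6 + 91*i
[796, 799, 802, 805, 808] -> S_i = 796 + 3*i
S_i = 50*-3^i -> [50, -150, 450, -1350, 4050]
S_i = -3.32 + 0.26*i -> [-3.32, -3.06, -2.8, -2.54, -2.28]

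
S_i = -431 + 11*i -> [-431, -420, -409, -398, -387]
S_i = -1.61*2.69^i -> [-1.61, -4.33, -11.65, -31.34, -84.3]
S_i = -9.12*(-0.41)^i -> [-9.12, 3.74, -1.53, 0.63, -0.26]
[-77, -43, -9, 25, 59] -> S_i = -77 + 34*i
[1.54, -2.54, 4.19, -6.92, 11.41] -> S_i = 1.54*(-1.65)^i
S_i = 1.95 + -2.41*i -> [1.95, -0.46, -2.87, -5.28, -7.69]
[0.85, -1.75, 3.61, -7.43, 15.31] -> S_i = 0.85*(-2.06)^i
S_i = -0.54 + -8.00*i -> [-0.54, -8.54, -16.54, -24.54, -32.54]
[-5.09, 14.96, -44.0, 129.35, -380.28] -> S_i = -5.09*(-2.94)^i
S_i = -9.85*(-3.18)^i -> [-9.85, 31.32, -99.61, 316.75, -1007.27]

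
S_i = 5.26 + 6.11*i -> [5.26, 11.37, 17.48, 23.59, 29.7]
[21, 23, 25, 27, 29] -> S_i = 21 + 2*i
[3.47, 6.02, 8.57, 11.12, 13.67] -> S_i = 3.47 + 2.55*i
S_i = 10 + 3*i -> [10, 13, 16, 19, 22]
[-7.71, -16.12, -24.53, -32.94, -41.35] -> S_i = -7.71 + -8.41*i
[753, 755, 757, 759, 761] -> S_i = 753 + 2*i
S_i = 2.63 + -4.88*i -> [2.63, -2.25, -7.13, -12.01, -16.89]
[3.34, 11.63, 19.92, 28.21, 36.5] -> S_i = 3.34 + 8.29*i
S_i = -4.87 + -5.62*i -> [-4.87, -10.49, -16.11, -21.73, -27.35]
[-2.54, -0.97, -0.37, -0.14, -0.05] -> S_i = -2.54*0.38^i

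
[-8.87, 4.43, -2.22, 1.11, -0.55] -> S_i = -8.87*(-0.50)^i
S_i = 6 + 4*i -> [6, 10, 14, 18, 22]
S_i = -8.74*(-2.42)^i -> [-8.74, 21.15, -51.18, 123.87, -299.76]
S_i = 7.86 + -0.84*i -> [7.86, 7.02, 6.18, 5.34, 4.5]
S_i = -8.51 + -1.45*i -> [-8.51, -9.96, -11.41, -12.86, -14.31]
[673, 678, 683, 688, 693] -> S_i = 673 + 5*i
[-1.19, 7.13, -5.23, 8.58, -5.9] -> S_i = Random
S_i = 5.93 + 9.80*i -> [5.93, 15.73, 25.53, 35.33, 45.13]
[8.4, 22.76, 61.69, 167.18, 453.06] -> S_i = 8.40*2.71^i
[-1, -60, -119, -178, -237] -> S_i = -1 + -59*i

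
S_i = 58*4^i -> [58, 232, 928, 3712, 14848]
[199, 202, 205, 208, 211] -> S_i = 199 + 3*i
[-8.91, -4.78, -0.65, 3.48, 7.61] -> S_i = -8.91 + 4.13*i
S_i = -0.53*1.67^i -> [-0.53, -0.89, -1.48, -2.47, -4.12]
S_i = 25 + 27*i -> [25, 52, 79, 106, 133]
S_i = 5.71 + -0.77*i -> [5.71, 4.94, 4.17, 3.4, 2.63]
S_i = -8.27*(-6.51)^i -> [-8.27, 53.84, -350.48, 2281.65, -14853.52]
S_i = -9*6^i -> [-9, -54, -324, -1944, -11664]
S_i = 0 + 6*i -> [0, 6, 12, 18, 24]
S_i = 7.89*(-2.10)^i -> [7.89, -16.57, 34.79, -73.07, 153.45]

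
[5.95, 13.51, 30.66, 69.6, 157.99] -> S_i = 5.95*2.27^i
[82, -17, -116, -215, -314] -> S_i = 82 + -99*i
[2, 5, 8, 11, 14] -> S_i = 2 + 3*i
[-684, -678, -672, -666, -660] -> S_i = -684 + 6*i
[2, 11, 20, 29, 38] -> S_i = 2 + 9*i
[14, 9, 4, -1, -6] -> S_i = 14 + -5*i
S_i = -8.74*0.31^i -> [-8.74, -2.71, -0.84, -0.26, -0.08]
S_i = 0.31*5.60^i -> [0.31, 1.74, 9.72, 54.44, 304.87]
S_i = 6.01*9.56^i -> [6.01, 57.46, 549.28, 5251.07, 50200.27]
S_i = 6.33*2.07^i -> [6.33, 13.1, 27.12, 56.15, 116.22]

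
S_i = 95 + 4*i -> [95, 99, 103, 107, 111]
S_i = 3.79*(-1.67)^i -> [3.79, -6.33, 10.57, -17.65, 29.48]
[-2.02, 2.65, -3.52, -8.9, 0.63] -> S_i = Random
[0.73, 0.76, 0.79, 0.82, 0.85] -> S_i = 0.73 + 0.03*i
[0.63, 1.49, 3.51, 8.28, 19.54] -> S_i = 0.63*2.36^i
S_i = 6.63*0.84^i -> [6.63, 5.57, 4.68, 3.93, 3.3]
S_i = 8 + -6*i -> [8, 2, -4, -10, -16]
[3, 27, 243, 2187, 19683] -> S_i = 3*9^i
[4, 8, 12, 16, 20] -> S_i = 4 + 4*i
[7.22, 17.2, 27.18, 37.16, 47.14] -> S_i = 7.22 + 9.98*i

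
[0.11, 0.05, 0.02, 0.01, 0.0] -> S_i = 0.11*0.44^i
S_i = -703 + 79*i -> [-703, -624, -545, -466, -387]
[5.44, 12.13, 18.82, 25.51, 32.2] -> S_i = 5.44 + 6.69*i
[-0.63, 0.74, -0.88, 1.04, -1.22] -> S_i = -0.63*(-1.18)^i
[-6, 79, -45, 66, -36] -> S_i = Random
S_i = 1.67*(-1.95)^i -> [1.67, -3.26, 6.35, -12.38, 24.15]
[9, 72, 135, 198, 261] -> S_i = 9 + 63*i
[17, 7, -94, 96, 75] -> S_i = Random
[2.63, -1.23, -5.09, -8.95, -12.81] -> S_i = 2.63 + -3.86*i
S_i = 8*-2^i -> [8, -16, 32, -64, 128]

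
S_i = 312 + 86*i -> [312, 398, 484, 570, 656]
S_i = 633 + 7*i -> [633, 640, 647, 654, 661]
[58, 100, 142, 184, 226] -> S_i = 58 + 42*i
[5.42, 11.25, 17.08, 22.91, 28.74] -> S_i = 5.42 + 5.83*i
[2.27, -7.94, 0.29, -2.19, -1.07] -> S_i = Random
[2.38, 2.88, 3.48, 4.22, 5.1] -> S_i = 2.38*1.21^i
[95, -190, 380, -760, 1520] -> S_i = 95*-2^i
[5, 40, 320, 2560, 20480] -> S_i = 5*8^i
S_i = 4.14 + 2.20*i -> [4.14, 6.34, 8.54, 10.74, 12.94]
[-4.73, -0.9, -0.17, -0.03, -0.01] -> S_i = -4.73*0.19^i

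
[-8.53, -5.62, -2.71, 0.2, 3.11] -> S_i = -8.53 + 2.91*i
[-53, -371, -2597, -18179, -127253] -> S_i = -53*7^i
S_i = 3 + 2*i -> [3, 5, 7, 9, 11]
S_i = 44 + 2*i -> [44, 46, 48, 50, 52]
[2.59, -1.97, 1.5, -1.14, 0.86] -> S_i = 2.59*(-0.76)^i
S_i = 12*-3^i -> [12, -36, 108, -324, 972]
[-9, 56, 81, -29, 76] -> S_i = Random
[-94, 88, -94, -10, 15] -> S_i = Random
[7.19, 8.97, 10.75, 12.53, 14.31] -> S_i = 7.19 + 1.78*i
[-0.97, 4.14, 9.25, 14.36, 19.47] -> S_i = -0.97 + 5.11*i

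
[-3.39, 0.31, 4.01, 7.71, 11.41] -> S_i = -3.39 + 3.70*i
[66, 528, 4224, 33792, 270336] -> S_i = 66*8^i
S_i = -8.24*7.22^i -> [-8.24, -59.49, -429.54, -3101.26, -22391.13]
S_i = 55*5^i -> [55, 275, 1375, 6875, 34375]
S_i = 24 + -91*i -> [24, -67, -158, -249, -340]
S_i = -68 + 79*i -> [-68, 11, 90, 169, 248]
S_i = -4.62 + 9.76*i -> [-4.62, 5.14, 14.9, 24.66, 34.42]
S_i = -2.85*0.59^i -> [-2.85, -1.68, -0.99, -0.59, -0.35]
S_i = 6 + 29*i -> [6, 35, 64, 93, 122]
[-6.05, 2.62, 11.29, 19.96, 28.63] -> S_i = -6.05 + 8.67*i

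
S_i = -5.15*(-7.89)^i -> [-5.15, 40.63, -320.6, 2529.52, -19957.92]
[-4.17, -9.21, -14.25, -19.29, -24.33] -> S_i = -4.17 + -5.04*i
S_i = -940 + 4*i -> [-940, -936, -932, -928, -924]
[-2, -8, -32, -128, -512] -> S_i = -2*4^i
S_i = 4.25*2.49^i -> [4.25, 10.58, 26.35, 65.61, 163.38]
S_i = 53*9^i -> [53, 477, 4293, 38637, 347733]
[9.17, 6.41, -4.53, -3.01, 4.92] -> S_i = Random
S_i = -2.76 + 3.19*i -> [-2.76, 0.43, 3.62, 6.81, 10.0]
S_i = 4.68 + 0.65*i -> [4.68, 5.33, 5.98, 6.63, 7.28]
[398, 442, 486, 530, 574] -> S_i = 398 + 44*i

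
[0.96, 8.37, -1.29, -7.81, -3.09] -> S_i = Random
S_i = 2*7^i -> [2, 14, 98, 686, 4802]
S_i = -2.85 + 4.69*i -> [-2.85, 1.84, 6.53, 11.22, 15.91]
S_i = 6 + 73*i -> [6, 79, 152, 225, 298]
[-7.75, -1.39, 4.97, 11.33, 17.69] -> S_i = -7.75 + 6.36*i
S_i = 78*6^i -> [78, 468, 2808, 16848, 101088]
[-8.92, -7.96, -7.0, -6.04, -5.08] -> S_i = -8.92 + 0.96*i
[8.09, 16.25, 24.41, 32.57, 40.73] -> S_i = 8.09 + 8.16*i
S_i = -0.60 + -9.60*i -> [-0.6, -10.2, -19.8, -29.4, -39.0]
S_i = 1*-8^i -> [1, -8, 64, -512, 4096]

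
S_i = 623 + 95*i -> [623, 718, 813, 908, 1003]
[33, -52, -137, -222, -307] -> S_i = 33 + -85*i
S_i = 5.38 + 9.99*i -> [5.38, 15.37, 25.36, 35.35, 45.34]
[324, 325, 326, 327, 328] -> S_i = 324 + 1*i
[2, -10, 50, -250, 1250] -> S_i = 2*-5^i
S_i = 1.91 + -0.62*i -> [1.91, 1.29, 0.67, 0.05, -0.57]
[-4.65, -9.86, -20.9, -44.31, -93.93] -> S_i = -4.65*2.12^i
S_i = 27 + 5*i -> [27, 32, 37, 42, 47]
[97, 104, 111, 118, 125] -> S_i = 97 + 7*i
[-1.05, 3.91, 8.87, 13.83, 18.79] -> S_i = -1.05 + 4.96*i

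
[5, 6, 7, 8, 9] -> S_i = 5 + 1*i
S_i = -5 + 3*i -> [-5, -2, 1, 4, 7]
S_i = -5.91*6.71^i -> [-5.91, -39.66, -266.09, -1785.48, -11980.57]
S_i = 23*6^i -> [23, 138, 828, 4968, 29808]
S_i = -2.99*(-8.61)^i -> [-2.99, 25.74, -221.65, 1908.45, -16431.75]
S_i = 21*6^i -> [21, 126, 756, 4536, 27216]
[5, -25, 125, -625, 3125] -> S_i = 5*-5^i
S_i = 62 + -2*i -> [62, 60, 58, 56, 54]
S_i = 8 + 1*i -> [8, 9, 10, 11, 12]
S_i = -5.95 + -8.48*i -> [-5.95, -14.43, -22.91, -31.39, -39.87]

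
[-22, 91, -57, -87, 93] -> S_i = Random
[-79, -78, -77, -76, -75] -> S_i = -79 + 1*i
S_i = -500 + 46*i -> [-500, -454, -408, -362, -316]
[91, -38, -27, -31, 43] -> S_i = Random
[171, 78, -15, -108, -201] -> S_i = 171 + -93*i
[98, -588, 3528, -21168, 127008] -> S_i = 98*-6^i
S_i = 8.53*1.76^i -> [8.53, 15.01, 26.42, 46.5, 81.85]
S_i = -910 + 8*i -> [-910, -902, -894, -886, -878]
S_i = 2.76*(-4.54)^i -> [2.76, -12.53, 56.89, -258.27, 1172.55]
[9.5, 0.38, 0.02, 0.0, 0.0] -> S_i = 9.50*0.04^i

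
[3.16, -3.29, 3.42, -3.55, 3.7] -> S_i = 3.16*(-1.04)^i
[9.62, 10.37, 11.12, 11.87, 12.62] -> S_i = 9.62 + 0.75*i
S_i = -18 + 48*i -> [-18, 30, 78, 126, 174]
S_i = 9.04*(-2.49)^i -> [9.04, -22.51, 56.05, -139.56, 347.51]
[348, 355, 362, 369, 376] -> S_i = 348 + 7*i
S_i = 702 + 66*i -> [702, 768, 834, 900, 966]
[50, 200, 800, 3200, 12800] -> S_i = 50*4^i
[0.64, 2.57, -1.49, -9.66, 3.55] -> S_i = Random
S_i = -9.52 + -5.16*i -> [-9.52, -14.68, -19.84, -25.0, -30.16]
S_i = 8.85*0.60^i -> [8.85, 5.31, 3.19, 1.91, 1.15]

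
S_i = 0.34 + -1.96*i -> [0.34, -1.62, -3.58, -5.54, -7.5]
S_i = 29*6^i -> [29, 174, 1044, 6264, 37584]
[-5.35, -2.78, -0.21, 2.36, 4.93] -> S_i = -5.35 + 2.57*i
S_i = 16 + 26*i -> [16, 42, 68, 94, 120]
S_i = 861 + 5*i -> [861, 866, 871, 876, 881]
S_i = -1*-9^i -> [-1, 9, -81, 729, -6561]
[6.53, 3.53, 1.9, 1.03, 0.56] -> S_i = 6.53*0.54^i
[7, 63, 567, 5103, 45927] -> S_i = 7*9^i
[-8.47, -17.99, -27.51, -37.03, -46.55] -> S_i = -8.47 + -9.52*i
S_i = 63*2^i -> [63, 126, 252, 504, 1008]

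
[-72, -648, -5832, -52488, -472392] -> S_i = -72*9^i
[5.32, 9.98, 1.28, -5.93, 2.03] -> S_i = Random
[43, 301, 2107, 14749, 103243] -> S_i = 43*7^i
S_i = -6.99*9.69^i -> [-6.99, -67.73, -656.33, -6359.87, -61627.18]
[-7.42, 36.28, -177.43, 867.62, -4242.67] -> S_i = -7.42*(-4.89)^i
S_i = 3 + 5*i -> [3, 8, 13, 18, 23]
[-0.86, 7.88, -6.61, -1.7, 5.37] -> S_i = Random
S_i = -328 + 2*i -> [-328, -326, -324, -322, -320]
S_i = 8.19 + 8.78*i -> [8.19, 16.97, 25.75, 34.53, 43.31]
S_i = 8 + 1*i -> [8, 9, 10, 11, 12]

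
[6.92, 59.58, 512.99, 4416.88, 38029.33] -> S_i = 6.92*8.61^i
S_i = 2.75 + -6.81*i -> [2.75, -4.06, -10.87, -17.68, -24.49]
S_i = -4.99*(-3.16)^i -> [-4.99, 15.77, -49.83, 157.46, -497.56]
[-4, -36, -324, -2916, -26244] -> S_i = -4*9^i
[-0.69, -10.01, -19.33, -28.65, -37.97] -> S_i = -0.69 + -9.32*i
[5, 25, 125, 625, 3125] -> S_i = 5*5^i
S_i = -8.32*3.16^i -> [-8.32, -26.29, -83.08, -262.53, -829.61]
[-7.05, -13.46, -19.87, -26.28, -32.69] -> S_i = -7.05 + -6.41*i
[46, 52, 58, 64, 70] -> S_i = 46 + 6*i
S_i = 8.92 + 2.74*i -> [8.92, 11.66, 14.4, 17.14, 19.88]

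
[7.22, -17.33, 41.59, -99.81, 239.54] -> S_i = 7.22*(-2.40)^i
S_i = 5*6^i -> [5, 30, 180, 1080, 6480]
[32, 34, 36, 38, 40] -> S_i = 32 + 2*i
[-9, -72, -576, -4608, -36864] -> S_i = -9*8^i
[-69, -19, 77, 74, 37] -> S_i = Random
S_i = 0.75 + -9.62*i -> [0.75, -8.87, -18.49, -28.11, -37.73]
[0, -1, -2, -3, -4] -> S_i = 0 + -1*i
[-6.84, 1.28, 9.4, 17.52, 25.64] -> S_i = -6.84 + 8.12*i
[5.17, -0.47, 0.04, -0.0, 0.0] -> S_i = 5.17*(-0.09)^i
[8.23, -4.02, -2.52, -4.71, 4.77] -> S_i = Random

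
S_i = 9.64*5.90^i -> [9.64, 56.88, 335.57, 1979.85, 11681.14]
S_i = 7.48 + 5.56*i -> [7.48, 13.04, 18.6, 24.16, 29.72]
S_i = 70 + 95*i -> [70, 165, 260, 355, 450]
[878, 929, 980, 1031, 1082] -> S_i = 878 + 51*i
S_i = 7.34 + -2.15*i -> [7.34, 5.19, 3.04, 0.89, -1.26]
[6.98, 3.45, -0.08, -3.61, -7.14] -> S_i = 6.98 + -3.53*i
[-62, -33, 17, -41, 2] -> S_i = Random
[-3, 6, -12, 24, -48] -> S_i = -3*-2^i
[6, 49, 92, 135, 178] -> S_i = 6 + 43*i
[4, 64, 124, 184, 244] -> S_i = 4 + 60*i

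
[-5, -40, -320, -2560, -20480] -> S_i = -5*8^i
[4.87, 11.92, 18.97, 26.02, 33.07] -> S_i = 4.87 + 7.05*i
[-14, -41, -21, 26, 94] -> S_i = Random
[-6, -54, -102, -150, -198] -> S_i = -6 + -48*i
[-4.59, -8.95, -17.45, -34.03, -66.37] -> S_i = -4.59*1.95^i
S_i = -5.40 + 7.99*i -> [-5.4, 2.59, 10.58, 18.57, 26.56]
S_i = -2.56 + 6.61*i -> [-2.56, 4.05, 10.66, 17.27, 23.88]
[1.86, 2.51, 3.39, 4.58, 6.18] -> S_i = 1.86*1.35^i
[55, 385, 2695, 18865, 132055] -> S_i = 55*7^i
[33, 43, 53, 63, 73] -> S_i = 33 + 10*i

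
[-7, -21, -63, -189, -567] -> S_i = -7*3^i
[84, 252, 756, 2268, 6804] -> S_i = 84*3^i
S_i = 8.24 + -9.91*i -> [8.24, -1.67, -11.58, -21.49, -31.4]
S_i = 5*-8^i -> [5, -40, 320, -2560, 20480]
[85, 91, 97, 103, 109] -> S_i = 85 + 6*i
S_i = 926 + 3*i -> [926, 929, 932, 935, 938]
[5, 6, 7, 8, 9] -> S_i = 5 + 1*i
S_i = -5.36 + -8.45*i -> [-5.36, -13.81, -22.26, -30.71, -39.16]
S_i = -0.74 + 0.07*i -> [-0.74, -0.67, -0.6, -0.53, -0.46]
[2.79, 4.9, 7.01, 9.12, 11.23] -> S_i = 2.79 + 2.11*i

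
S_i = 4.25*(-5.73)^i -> [4.25, -24.35, 139.54, -799.56, 4581.5]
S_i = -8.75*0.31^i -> [-8.75, -2.71, -0.84, -0.26, -0.08]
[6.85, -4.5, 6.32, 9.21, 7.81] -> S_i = Random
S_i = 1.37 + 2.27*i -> [1.37, 3.64, 5.91, 8.18, 10.45]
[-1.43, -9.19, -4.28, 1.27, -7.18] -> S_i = Random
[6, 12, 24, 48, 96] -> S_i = 6*2^i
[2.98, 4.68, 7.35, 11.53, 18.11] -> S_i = 2.98*1.57^i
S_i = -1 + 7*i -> [-1, 6, 13, 20, 27]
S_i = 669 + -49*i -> [669, 620, 571, 522, 473]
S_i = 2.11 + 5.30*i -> [2.11, 7.41, 12.71, 18.01, 23.31]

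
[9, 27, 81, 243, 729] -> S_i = 9*3^i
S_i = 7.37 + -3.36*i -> [7.37, 4.01, 0.65, -2.71, -6.07]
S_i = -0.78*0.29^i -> [-0.78, -0.23, -0.07, -0.02, -0.01]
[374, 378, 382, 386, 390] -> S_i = 374 + 4*i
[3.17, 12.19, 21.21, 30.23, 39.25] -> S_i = 3.17 + 9.02*i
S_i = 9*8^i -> [9, 72, 576, 4608, 36864]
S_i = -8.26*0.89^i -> [-8.26, -7.35, -6.54, -5.82, -5.18]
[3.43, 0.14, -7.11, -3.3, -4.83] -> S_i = Random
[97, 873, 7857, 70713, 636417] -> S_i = 97*9^i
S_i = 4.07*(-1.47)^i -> [4.07, -5.98, 8.79, -12.93, 19.0]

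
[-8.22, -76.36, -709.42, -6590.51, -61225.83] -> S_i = -8.22*9.29^i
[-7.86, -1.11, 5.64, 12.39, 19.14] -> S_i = -7.86 + 6.75*i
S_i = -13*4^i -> [-13, -52, -208, -832, -3328]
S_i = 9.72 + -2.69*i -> [9.72, 7.03, 4.34, 1.65, -1.04]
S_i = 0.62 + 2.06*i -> [0.62, 2.68, 4.74, 6.8, 8.86]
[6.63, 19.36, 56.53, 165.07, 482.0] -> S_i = 6.63*2.92^i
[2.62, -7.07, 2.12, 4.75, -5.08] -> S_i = Random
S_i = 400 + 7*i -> [400, 407, 414, 421, 428]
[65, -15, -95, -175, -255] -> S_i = 65 + -80*i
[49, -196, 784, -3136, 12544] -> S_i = 49*-4^i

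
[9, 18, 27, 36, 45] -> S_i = 9 + 9*i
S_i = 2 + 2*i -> [2, 4, 6, 8, 10]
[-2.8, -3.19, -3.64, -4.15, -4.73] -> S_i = -2.80*1.14^i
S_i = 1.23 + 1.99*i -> [1.23, 3.22, 5.21, 7.2, 9.19]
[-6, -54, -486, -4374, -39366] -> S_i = -6*9^i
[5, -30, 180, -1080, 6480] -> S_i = 5*-6^i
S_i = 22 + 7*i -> [22, 29, 36, 43, 50]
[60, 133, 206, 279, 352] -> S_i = 60 + 73*i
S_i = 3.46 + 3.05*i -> [3.46, 6.51, 9.56, 12.61, 15.66]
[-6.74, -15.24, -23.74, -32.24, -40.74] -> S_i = -6.74 + -8.50*i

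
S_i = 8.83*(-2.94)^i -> [8.83, -25.96, 76.32, -224.39, 659.71]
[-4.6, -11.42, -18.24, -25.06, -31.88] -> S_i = -4.60 + -6.82*i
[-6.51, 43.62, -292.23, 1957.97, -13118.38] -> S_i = -6.51*(-6.70)^i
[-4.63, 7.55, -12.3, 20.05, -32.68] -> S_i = -4.63*(-1.63)^i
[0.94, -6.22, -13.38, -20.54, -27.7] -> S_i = 0.94 + -7.16*i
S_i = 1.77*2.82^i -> [1.77, 4.99, 14.08, 39.69, 111.94]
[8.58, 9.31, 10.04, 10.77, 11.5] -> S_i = 8.58 + 0.73*i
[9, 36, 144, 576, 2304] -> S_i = 9*4^i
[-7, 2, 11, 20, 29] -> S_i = -7 + 9*i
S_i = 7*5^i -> [7, 35, 175, 875, 4375]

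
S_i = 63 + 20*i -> [63, 83, 103, 123, 143]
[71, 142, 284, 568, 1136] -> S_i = 71*2^i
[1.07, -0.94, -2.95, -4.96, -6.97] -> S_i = 1.07 + -2.01*i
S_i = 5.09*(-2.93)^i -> [5.09, -14.91, 43.7, -128.03, 375.14]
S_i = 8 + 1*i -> [8, 9, 10, 11, 12]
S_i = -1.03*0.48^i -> [-1.03, -0.49, -0.24, -0.11, -0.05]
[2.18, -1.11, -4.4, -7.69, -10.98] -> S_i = 2.18 + -3.29*i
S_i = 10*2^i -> [10, 20, 40, 80, 160]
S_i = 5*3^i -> [5, 15, 45, 135, 405]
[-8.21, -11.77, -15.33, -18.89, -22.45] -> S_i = -8.21 + -3.56*i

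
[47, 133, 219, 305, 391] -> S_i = 47 + 86*i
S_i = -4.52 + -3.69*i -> [-4.52, -8.21, -11.9, -15.59, -19.28]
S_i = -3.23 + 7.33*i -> [-3.23, 4.1, 11.43, 18.76, 26.09]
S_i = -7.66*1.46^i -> [-7.66, -11.18, -16.33, -23.84, -34.8]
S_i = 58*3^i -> [58, 174, 522, 1566, 4698]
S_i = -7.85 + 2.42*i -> [-7.85, -5.43, -3.01, -0.59, 1.83]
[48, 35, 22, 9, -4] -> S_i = 48 + -13*i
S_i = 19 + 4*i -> [19, 23, 27, 31, 35]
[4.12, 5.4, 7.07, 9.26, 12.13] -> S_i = 4.12*1.31^i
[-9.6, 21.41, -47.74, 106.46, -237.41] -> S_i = -9.60*(-2.23)^i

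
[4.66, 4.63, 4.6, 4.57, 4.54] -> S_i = 4.66 + -0.03*i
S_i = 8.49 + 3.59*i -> [8.49, 12.08, 15.67, 19.26, 22.85]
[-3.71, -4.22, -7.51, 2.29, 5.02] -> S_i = Random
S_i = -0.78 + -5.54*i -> [-0.78, -6.32, -11.86, -17.4, -22.94]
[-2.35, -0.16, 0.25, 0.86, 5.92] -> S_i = Random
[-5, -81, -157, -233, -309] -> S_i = -5 + -76*i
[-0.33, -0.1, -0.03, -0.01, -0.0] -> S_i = -0.33*0.30^i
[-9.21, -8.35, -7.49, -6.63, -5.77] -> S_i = -9.21 + 0.86*i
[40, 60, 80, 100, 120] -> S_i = 40 + 20*i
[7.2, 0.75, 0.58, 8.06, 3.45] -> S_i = Random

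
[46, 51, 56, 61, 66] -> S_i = 46 + 5*i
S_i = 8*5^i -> [8, 40, 200, 1000, 5000]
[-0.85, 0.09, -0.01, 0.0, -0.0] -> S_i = -0.85*(-0.11)^i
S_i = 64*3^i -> [64, 192, 576, 1728, 5184]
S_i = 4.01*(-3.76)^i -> [4.01, -15.08, 56.69, -213.16, 801.49]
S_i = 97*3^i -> [97, 291, 873, 2619, 7857]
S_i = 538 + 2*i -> [538, 540, 542, 544, 546]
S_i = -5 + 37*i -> [-5, 32, 69, 106, 143]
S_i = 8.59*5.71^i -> [8.59, 49.05, 280.07, 1599.2, 9131.4]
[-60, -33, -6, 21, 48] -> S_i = -60 + 27*i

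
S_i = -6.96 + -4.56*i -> [-6.96, -11.52, -16.08, -20.64, -25.2]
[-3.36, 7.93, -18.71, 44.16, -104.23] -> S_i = -3.36*(-2.36)^i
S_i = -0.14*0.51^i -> [-0.14, -0.07, -0.04, -0.02, -0.01]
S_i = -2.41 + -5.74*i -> [-2.41, -8.15, -13.89, -19.63, -25.37]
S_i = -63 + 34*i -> [-63, -29, 5, 39, 73]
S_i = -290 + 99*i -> [-290, -191, -92, 7, 106]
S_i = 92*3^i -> [92, 276, 828, 2484, 7452]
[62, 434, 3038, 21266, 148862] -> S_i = 62*7^i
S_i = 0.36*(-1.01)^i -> [0.36, -0.36, 0.37, -0.37, 0.37]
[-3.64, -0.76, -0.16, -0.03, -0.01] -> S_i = -3.64*0.21^i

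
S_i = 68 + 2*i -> [68, 70, 72, 74, 76]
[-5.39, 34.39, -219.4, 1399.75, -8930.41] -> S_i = -5.39*(-6.38)^i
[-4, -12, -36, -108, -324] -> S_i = -4*3^i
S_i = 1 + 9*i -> [1, 10, 19, 28, 37]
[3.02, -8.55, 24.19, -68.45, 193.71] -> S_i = 3.02*(-2.83)^i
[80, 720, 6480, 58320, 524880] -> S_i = 80*9^i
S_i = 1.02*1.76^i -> [1.02, 1.8, 3.16, 5.56, 9.79]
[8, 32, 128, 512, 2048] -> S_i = 8*4^i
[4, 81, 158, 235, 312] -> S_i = 4 + 77*i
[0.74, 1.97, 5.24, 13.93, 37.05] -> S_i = 0.74*2.66^i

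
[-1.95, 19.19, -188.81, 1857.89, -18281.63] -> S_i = -1.95*(-9.84)^i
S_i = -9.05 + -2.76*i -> [-9.05, -11.81, -14.57, -17.33, -20.09]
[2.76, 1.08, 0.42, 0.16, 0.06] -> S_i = 2.76*0.39^i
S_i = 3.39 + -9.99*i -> [3.39, -6.6, -16.59, -26.58, -36.57]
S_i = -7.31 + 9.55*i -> [-7.31, 2.24, 11.79, 21.34, 30.89]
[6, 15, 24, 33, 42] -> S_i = 6 + 9*i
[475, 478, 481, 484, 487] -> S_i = 475 + 3*i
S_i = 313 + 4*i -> [313, 317, 321, 325, 329]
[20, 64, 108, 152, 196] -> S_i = 20 + 44*i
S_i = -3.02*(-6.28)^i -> [-3.02, 18.97, -119.1, 747.97, -4697.27]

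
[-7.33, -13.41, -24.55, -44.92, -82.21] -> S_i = -7.33*1.83^i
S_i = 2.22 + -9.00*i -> [2.22, -6.78, -15.78, -24.78, -33.78]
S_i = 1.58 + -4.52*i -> [1.58, -2.94, -7.46, -11.98, -16.5]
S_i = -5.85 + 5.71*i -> [-5.85, -0.14, 5.57, 11.28, 16.99]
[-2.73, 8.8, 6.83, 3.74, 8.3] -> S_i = Random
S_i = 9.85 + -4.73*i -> [9.85, 5.12, 0.39, -4.34, -9.07]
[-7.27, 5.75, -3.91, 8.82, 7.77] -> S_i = Random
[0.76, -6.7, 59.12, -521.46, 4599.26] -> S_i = 0.76*(-8.82)^i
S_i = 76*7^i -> [76, 532, 3724, 26068, 182476]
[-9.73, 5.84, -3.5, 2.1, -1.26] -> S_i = -9.73*(-0.60)^i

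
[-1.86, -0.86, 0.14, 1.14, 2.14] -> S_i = -1.86 + 1.00*i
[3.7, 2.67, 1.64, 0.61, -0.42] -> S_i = 3.70 + -1.03*i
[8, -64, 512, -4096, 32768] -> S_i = 8*-8^i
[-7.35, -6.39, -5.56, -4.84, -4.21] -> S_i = -7.35*0.87^i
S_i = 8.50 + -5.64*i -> [8.5, 2.86, -2.78, -8.42, -14.06]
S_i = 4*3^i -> [4, 12, 36, 108, 324]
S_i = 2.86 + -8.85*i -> [2.86, -5.99, -14.84, -23.69, -32.54]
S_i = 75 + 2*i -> [75, 77, 79, 81, 83]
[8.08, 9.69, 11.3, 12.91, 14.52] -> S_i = 8.08 + 1.61*i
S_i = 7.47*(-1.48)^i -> [7.47, -11.06, 16.36, -24.22, 35.84]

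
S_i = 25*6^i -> [25, 150, 900, 5400, 32400]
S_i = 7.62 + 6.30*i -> [7.62, 13.92, 20.22, 26.52, 32.82]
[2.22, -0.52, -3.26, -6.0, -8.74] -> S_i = 2.22 + -2.74*i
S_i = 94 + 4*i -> [94, 98, 102, 106, 110]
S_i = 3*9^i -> [3, 27, 243, 2187, 19683]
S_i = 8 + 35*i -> [8, 43, 78, 113, 148]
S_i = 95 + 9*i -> [95, 104, 113, 122, 131]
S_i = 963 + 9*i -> [963, 972, 981, 990, 999]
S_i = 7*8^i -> [7, 56, 448, 3584, 28672]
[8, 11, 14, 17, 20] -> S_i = 8 + 3*i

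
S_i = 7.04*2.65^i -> [7.04, 18.66, 49.44, 131.01, 347.18]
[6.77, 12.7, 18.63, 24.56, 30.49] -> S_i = 6.77 + 5.93*i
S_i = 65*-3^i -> [65, -195, 585, -1755, 5265]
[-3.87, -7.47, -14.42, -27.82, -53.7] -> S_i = -3.87*1.93^i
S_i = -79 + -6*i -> [-79, -85, -91, -97, -103]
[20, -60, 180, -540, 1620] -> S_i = 20*-3^i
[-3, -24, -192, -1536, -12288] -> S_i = -3*8^i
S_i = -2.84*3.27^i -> [-2.84, -9.29, -30.37, -99.3, -324.72]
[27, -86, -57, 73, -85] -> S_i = Random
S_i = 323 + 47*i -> [323, 370, 417, 464, 511]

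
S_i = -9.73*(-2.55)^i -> [-9.73, 24.81, -63.27, 161.34, -411.41]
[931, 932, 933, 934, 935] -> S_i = 931 + 1*i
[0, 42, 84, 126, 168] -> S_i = 0 + 42*i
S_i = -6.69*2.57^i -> [-6.69, -17.19, -44.19, -113.56, -291.85]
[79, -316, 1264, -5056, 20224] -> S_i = 79*-4^i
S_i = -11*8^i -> [-11, -88, -704, -5632, -45056]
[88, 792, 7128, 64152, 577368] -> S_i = 88*9^i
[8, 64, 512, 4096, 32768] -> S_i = 8*8^i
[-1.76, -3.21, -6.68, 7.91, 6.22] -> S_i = Random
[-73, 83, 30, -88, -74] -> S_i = Random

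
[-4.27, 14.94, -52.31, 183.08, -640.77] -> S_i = -4.27*(-3.50)^i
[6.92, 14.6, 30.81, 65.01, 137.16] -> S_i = 6.92*2.11^i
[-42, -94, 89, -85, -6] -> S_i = Random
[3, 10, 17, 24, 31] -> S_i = 3 + 7*i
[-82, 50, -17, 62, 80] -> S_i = Random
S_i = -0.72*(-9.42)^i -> [-0.72, 6.78, -63.89, 601.85, -5669.39]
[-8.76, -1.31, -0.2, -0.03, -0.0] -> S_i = -8.76*0.15^i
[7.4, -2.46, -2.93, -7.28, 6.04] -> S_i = Random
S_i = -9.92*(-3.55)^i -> [-9.92, 35.22, -125.02, 443.81, -1575.52]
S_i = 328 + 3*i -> [328, 331, 334, 337, 340]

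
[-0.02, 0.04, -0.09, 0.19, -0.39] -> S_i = -0.02*(-2.10)^i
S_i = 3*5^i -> [3, 15, 75, 375, 1875]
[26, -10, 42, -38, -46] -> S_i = Random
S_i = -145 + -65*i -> [-145, -210, -275, -340, -405]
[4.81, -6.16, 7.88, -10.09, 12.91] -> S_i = 4.81*(-1.28)^i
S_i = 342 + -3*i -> [342, 339, 336, 333, 330]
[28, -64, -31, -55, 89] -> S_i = Random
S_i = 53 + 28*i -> [53, 81, 109, 137, 165]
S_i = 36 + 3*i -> [36, 39, 42, 45, 48]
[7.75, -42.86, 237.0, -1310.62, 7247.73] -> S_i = 7.75*(-5.53)^i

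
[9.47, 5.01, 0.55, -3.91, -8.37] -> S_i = 9.47 + -4.46*i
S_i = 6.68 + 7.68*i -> [6.68, 14.36, 22.04, 29.72, 37.4]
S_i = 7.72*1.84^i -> [7.72, 14.2, 26.14, 48.09, 88.49]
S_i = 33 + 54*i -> [33, 87, 141, 195, 249]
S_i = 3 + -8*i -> [3, -5, -13, -21, -29]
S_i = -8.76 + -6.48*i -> [-8.76, -15.24, -21.72, -28.2, -34.68]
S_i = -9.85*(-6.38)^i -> [-9.85, 62.84, -400.94, 2557.99, -16319.95]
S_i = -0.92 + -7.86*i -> [-0.92, -8.78, -16.64, -24.5, -32.36]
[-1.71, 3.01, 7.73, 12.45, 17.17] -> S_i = -1.71 + 4.72*i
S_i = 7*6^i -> [7, 42, 252, 1512, 9072]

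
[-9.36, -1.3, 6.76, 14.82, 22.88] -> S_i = -9.36 + 8.06*i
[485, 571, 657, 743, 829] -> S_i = 485 + 86*i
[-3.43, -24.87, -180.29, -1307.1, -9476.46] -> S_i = -3.43*7.25^i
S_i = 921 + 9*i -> [921, 930, 939, 948, 957]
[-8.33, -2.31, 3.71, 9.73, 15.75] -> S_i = -8.33 + 6.02*i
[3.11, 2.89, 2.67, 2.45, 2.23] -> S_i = 3.11 + -0.22*i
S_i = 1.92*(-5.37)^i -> [1.92, -10.31, 55.37, -297.32, 1596.61]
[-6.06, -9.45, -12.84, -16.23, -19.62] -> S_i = -6.06 + -3.39*i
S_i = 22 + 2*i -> [22, 24, 26, 28, 30]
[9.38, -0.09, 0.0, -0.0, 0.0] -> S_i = 9.38*(-0.01)^i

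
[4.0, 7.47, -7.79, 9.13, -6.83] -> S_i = Random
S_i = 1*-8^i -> [1, -8, 64, -512, 4096]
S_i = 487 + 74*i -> [487, 561, 635, 709, 783]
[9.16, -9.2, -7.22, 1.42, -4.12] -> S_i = Random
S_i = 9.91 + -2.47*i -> [9.91, 7.44, 4.97, 2.5, 0.03]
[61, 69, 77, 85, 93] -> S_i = 61 + 8*i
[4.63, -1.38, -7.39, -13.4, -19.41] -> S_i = 4.63 + -6.01*i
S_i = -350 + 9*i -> [-350, -341, -332, -323, -314]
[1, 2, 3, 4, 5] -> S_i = 1 + 1*i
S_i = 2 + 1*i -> [2, 3, 4, 5, 6]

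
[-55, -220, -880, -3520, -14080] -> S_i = -55*4^i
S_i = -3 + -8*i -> [-3, -11, -19, -27, -35]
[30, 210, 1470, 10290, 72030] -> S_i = 30*7^i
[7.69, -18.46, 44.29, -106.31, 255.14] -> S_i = 7.69*(-2.40)^i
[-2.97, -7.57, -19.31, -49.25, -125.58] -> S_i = -2.97*2.55^i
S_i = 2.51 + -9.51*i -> [2.51, -7.0, -16.51, -26.02, -35.53]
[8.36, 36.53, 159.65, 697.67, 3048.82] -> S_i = 8.36*4.37^i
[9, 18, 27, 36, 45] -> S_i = 9 + 9*i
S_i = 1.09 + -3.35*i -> [1.09, -2.26, -5.61, -8.96, -12.31]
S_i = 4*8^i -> [4, 32, 256, 2048, 16384]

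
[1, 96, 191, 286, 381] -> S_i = 1 + 95*i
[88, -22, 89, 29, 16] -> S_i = Random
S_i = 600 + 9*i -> [600, 609, 618, 627, 636]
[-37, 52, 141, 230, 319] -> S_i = -37 + 89*i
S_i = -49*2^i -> [-49, -98, -196, -392, -784]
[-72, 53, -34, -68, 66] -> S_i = Random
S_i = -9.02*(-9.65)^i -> [-9.02, 87.04, -839.96, 8105.66, -78219.64]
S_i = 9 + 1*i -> [9, 10, 11, 12, 13]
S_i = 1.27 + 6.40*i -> [1.27, 7.67, 14.07, 20.47, 26.87]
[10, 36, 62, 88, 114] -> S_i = 10 + 26*i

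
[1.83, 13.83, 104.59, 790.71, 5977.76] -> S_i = 1.83*7.56^i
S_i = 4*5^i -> [4, 20, 100, 500, 2500]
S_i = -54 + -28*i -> [-54, -82, -110, -138, -166]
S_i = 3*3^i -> [3, 9, 27, 81, 243]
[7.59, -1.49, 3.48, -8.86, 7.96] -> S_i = Random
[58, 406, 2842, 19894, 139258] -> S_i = 58*7^i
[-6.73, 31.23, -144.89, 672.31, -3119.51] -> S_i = -6.73*(-4.64)^i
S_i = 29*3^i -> [29, 87, 261, 783, 2349]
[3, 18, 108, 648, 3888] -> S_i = 3*6^i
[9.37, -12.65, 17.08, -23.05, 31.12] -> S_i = 9.37*(-1.35)^i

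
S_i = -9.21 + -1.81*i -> [-9.21, -11.02, -12.83, -14.64, -16.45]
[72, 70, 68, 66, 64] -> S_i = 72 + -2*i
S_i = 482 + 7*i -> [482, 489, 496, 503, 510]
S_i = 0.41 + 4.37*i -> [0.41, 4.78, 9.15, 13.52, 17.89]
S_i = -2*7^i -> [-2, -14, -98, -686, -4802]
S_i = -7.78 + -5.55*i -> [-7.78, -13.33, -18.88, -24.43, -29.98]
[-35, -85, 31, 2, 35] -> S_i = Random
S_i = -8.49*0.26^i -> [-8.49, -2.21, -0.57, -0.15, -0.04]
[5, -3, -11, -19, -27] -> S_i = 5 + -8*i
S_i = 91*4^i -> [91, 364, 1456, 5824, 23296]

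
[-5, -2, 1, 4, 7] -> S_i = -5 + 3*i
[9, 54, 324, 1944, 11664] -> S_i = 9*6^i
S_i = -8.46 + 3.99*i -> [-8.46, -4.47, -0.48, 3.51, 7.5]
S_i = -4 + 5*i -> [-4, 1, 6, 11, 16]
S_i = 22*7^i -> [22, 154, 1078, 7546, 52822]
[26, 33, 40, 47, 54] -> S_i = 26 + 7*i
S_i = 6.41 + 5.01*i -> [6.41, 11.42, 16.43, 21.44, 26.45]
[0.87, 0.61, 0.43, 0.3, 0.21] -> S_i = 0.87*0.70^i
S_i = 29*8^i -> [29, 232, 1856, 14848, 118784]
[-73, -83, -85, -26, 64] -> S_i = Random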